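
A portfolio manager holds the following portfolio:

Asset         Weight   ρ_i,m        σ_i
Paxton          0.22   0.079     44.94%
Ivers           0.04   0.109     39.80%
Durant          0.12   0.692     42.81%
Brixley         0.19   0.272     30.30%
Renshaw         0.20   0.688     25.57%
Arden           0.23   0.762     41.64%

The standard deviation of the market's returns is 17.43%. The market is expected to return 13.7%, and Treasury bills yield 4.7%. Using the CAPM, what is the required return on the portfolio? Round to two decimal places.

13.42%

β_Paxton = 0.079 × 44.94% / 17.43% = 0.2037
β_Ivers = 0.109 × 39.80% / 17.43% = 0.2489
β_Durant = 0.692 × 42.81% / 17.43% = 1.6996
β_Brixley = 0.272 × 30.30% / 17.43% = 0.4728
β_Renshaw = 0.688 × 25.57% / 17.43% = 1.0093
β_Arden = 0.762 × 41.64% / 17.43% = 1.8204
β_P = Σ w_i β_i = 0.22×0.2037 + 0.04×0.2489 + 0.12×1.6996 + 0.19×0.4728 + 0.20×1.0093 + 0.23×1.8204 = 0.9691
MRP = 13.7% − 4.7% = 9.00%
E(R_P) = R_f + β_P × MRP = 4.7% + 0.9691 × 9.0% = 13.42%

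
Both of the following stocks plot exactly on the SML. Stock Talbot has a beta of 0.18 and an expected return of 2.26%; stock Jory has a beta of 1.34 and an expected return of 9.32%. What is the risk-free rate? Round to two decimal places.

1.16%

Both satisfy E(R) = R_f + β·MRP, so the slope of the SML is
MRP = (9.32% − 2.26%) / (1.34 − 0.18) = 7.06% / 1.16 = 6.0862%
R_f = E(R_Talbot) − β_Talbot·MRP = 2.26% − 0.18 × 6.0862% = 1.1645%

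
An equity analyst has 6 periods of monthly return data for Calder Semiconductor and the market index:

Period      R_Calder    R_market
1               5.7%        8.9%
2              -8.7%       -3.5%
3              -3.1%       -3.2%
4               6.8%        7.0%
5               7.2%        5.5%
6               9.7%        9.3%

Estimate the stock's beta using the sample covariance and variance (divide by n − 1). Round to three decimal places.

1.156

Mean R_i = (5.7 − 8.7 − 3.1 + 6.8 + 7.2 + 9.7) / 6 = 2.9333%
Mean R_m = (8.9 − 3.5 − 3.2 + 7.0 + 5.5 + 9.3) / 6 = 4.0000%
Σ(R_i − R̄_i)(R_m − R̄_m) = 198.1100  ⇒  Cov = 198.1100 / 5 = 39.6220
Σ(R_m − R̄_m)² = 171.4400  ⇒  Var(R_m) = 171.4400 / 5 = 34.2880
β = Cov / Var(R_m) = 39.6220 / 34.2880 = 1.1556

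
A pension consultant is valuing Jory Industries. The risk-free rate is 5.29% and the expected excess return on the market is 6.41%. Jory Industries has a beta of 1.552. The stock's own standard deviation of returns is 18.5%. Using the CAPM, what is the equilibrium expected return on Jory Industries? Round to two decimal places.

E(R) = R_f + β × MRP = 5.29% + 1.552 × 6.41% = 15.24%

15.24%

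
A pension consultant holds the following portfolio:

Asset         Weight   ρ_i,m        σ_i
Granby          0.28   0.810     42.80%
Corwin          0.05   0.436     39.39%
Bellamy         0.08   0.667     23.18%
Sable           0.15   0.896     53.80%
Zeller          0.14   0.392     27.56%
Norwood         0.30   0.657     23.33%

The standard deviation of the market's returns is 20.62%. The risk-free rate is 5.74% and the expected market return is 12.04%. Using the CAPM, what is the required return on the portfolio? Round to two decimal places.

13.42%

β_Granby = 0.810 × 42.80% / 20.62% = 1.6813
β_Corwin = 0.436 × 39.39% / 20.62% = 0.8329
β_Bellamy = 0.667 × 23.18% / 20.62% = 0.7498
β_Sable = 0.896 × 53.80% / 20.62% = 2.3378
β_Zeller = 0.392 × 27.56% / 20.62% = 0.5239
β_Norwood = 0.657 × 23.33% / 20.62% = 0.7433
β_P = Σ w_i β_i = 0.28×1.6813 + 0.05×0.8329 + 0.08×0.7498 + 0.15×2.3378 + 0.14×0.5239 + 0.30×0.7433 = 1.2194
MRP = 12.04% − 5.74% = 6.30%
E(R_P) = R_f + β_P × MRP = 5.74% + 1.2194 × 6.30% = 13.42%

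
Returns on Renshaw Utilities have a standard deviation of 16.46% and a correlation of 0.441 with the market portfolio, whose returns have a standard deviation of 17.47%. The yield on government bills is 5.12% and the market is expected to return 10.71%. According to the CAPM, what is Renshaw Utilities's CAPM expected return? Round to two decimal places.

β = ρ × σ_i / σ_m = 0.441 × 16.46% / 17.47% = 0.4155
MRP = 10.71% − 5.12% = 5.59%
E(R) = 5.12% + 0.4155 × 5.59% = 7.44%

7.44%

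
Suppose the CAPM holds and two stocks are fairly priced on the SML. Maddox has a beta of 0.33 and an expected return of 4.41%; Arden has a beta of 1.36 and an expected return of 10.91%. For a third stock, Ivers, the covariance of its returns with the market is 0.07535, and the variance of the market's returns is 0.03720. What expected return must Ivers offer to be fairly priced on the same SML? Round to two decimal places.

15.11%

MRP = (10.91% − 4.41%) / (1.36 − 0.33) = 6.3107%
R_f = 4.41% − 0.33 × 6.3107% = 2.3275%
β_Ivers = Cov / Var(R_m) = 0.07535 / 0.03720 = 2.0255
E(R_Ivers) = R_f + β × MRP = 2.3275% + 2.0255 × 6.3107% = 15.11%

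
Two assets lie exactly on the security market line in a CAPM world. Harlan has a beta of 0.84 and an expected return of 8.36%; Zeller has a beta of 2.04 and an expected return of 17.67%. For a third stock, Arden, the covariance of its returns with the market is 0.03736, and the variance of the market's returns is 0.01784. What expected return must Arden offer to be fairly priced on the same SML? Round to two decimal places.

18.09%

MRP = (17.67% − 8.36%) / (2.04 − 0.84) = 7.7583%
R_f = 8.36% − 0.84 × 7.7583% = 1.8430%
β_Arden = Cov / Var(R_m) = 0.03736 / 0.01784 = 2.0942
E(R_Arden) = R_f + β × MRP = 1.8430% + 2.0942 × 7.7583% = 18.09%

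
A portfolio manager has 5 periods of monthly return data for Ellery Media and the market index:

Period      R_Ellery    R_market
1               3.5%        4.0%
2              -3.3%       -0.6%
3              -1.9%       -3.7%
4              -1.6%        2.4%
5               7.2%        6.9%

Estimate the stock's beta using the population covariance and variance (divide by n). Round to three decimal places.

0.920

Mean R_i = (3.5 − 3.3 − 1.9 − 1.6 + 7.2) / 5 = 0.7800%
Mean R_m = (4.0 − 0.6 − 3.7 + 2.4 + 6.9) / 5 = 1.8000%
Σ(R_i − R̄_i)(R_m − R̄_m) = 61.8300  ⇒  Cov = 61.8300 / 5 = 12.3660
Σ(R_m − R̄_m)² = 67.2200  ⇒  Var(R_m) = 67.2200 / 5 = 13.4440
β = Cov / Var(R_m) = 12.3660 / 13.4440 = 0.9198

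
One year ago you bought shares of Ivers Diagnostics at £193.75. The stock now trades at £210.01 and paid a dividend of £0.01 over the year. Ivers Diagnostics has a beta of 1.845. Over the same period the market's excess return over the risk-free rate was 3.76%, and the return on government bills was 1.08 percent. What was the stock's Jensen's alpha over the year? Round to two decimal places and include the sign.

Realised HPR = (P1 + D1 − P0) / P0 = (210.01 + 0.01 − 193.75) / 193.75 = 16.27 / 193.75 = 8.3974%
CAPM required = R_f + β·MRP = 1.08% + 1.845 × 3.76% = 8.01720%
α = realised − required = 8.3974% − 8.01720% = +0.38%

+0.38%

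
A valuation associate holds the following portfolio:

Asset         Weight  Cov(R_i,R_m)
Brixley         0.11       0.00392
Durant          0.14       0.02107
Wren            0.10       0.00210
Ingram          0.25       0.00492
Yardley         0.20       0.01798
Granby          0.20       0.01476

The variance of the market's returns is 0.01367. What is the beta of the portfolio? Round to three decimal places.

0.832

β_Brixley = 0.00392 / 0.01367 = 0.2868
β_Durant = 0.02107 / 0.01367 = 1.5413
β_Wren = 0.00210 / 0.01367 = 0.1536
β_Ingram = 0.00492 / 0.01367 = 0.3599
β_Yardley = 0.01798 / 0.01367 = 1.3153
β_Granby = 0.01476 / 0.01367 = 1.0797
β_P = Σ w_i β_i = 0.11×0.2868 + 0.14×1.5413 + 0.10×0.1536 + 0.25×0.3599 + 0.20×1.3153 + 0.20×1.0797 = 0.8317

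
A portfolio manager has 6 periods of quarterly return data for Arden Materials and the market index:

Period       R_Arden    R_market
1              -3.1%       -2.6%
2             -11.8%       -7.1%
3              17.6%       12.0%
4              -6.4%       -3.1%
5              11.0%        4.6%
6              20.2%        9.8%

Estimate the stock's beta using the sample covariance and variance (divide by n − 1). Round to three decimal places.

Mean R_i = (-3.1 − 11.8 + 17.6 − 6.4 + 11.0 + 20.2) / 6 = 4.5833%
Mean R_m = (-2.6 − 7.1 + 12.0 − 3.1 + 4.6 + 9.8) / 6 = 2.2667%
Σ(R_i − R̄_i)(R_m − R̄_m) = 509.1067  ⇒  Cov = 509.1067 / 5 = 101.8213
Σ(R_m − R̄_m)² = 297.1533  ⇒  Var(R_m) = 297.1533 / 5 = 59.4307
β = Cov / Var(R_m) = 101.8213 / 59.4307 = 1.7133

1.713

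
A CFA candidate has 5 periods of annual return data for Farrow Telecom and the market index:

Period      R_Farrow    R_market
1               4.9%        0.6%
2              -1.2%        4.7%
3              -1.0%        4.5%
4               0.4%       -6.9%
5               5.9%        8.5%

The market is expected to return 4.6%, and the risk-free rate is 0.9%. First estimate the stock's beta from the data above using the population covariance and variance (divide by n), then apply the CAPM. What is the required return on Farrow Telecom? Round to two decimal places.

1.43%

Mean R_i = (4.9 − 1.2 − 1.0 + 0.4 + 5.9) / 5 = 1.8000%
Mean R_m = (0.6 + 4.7 + 4.5 − 6.9 + 8.5) / 5 = 2.2800%
Σ(R_i − R̄_i)(R_m − R̄_m) = 19.6700  ⇒  Cov = 19.6700 / 5 = 3.9340
Σ(R_m − R̄_m)² = 136.5680  ⇒  Var(R_m) = 136.5680 / 5 = 27.3136
β = Cov / Var(R_m) = 3.9340 / 27.3136 = 0.1440
MRP = 4.6% − 0.9% = 3.70%
E(R) = R_f + β × MRP = 0.9% + 0.1440 × 3.7% = 1.43%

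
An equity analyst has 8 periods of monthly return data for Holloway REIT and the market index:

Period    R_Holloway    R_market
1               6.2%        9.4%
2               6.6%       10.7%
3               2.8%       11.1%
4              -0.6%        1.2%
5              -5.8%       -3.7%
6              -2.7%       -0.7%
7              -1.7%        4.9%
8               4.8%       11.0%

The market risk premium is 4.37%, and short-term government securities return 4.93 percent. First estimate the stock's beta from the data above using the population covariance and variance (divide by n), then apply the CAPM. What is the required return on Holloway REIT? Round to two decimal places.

8.03%

Mean R_i = (6.2 + 6.6 + 2.8 − 0.6 − 5.8 − 2.7 − 1.7 + 4.8) / 8 = 1.2000%
Mean R_m = (9.4 + 10.7 + 11.1 + 1.2 − 3.7 − 0.7 + 4.9 + 11.0) / 8 = 5.4875%
Σ(R_i − R̄_i)(R_m − R̄_m) = 174.4000  ⇒  Cov = 174.4000 / 8 = 21.8000
Σ(R_m − R̄_m)² = 245.7888  ⇒  Var(R_m) = 245.7888 / 8 = 30.7236
β = Cov / Var(R_m) = 21.8000 / 30.7236 = 0.7096
E(R) = R_f + β × MRP = 4.93% + 0.7096 × 4.37% = 8.03%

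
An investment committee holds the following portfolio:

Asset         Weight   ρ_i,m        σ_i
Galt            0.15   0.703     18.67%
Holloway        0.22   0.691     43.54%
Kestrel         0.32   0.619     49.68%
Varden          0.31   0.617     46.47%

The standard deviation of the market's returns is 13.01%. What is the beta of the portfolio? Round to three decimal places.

β_Galt = 0.703 × 18.67% / 13.01% = 1.0088
β_Holloway = 0.691 × 43.54% / 13.01% = 2.3125
β_Kestrel = 0.619 × 49.68% / 13.01% = 2.3637
β_Varden = 0.617 × 46.47% / 13.01% = 2.2038
β_P = Σ w_i β_i = 0.15×1.0088 + 0.22×2.3125 + 0.32×2.3637 + 0.31×2.2038 = 2.0996

2.100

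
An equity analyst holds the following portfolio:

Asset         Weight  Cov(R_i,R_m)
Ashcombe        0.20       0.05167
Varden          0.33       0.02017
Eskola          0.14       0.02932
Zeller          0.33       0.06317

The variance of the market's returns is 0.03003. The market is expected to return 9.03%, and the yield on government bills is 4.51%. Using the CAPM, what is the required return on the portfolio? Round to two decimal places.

10.82%

β_Ashcombe = 0.05167 / 0.03003 = 1.7206
β_Varden = 0.02017 / 0.03003 = 0.6717
β_Eskola = 0.02932 / 0.03003 = 0.9764
β_Zeller = 0.06317 / 0.03003 = 2.1036
β_P = Σ w_i β_i = 0.20×1.7206 + 0.33×0.6717 + 0.14×0.9764 + 0.33×2.1036 = 1.3967
MRP = 9.03% − 4.51% = 4.52%
E(R_P) = R_f + β_P × MRP = 4.51% + 1.3967 × 4.52% = 10.82%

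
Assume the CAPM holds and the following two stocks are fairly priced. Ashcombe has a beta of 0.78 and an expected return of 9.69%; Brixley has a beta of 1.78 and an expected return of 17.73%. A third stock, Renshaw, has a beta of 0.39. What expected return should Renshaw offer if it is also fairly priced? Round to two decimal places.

MRP (SML slope) = (17.73% − 9.69%) / (1.78 − 0.78) = 8.04% / 1.00 = 8.0400%
R_f (intercept) = 9.69% − 0.78 × 8.0400% = 3.4188%
E(R_Renshaw) = R_f + β × MRP = 3.4188% + 0.39 × 8.0400% = 6.55%

6.55%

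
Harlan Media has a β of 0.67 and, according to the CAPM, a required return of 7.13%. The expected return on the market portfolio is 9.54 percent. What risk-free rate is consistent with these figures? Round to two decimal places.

2.24%

E(R) = R_f + β(E(R_m) − R_f) = R_f(1 − β) + β·E(R_m)
7.13% = R_f × (1 − 0.67) + 0.67 × 9.54%
7.13% = R_f × 0.33 + 6.3918%
R_f = (7.13% − 6.3918%) / 0.33 = 2.24%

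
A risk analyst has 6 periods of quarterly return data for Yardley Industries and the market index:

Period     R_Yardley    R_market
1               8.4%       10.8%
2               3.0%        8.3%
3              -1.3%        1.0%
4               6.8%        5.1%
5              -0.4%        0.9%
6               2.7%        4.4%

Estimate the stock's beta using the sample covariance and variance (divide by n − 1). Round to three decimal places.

Mean R_i = (8.4 + 3.0 − 1.3 + 6.8 − 0.4 + 2.7) / 6 = 3.2000%
Mean R_m = (10.8 + 8.3 + 1.0 + 5.1 + 0.9 + 4.4) / 6 = 5.0833%
Σ(R_i − R̄_i)(R_m − R̄_m) = 62.9200  ⇒  Cov = 62.9200 / 5 = 12.5840
Σ(R_m − R̄_m)² = 77.6683  ⇒  Var(R_m) = 77.6683 / 5 = 15.5337
β = Cov / Var(R_m) = 12.5840 / 15.5337 = 0.8101

0.810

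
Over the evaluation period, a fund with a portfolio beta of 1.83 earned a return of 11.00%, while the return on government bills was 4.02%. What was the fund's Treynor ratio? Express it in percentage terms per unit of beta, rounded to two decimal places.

Treynor = (R_P − R_f) / β_P = (11.00% − 4.02%) / 1.8300 = 6.98% / 1.8300 = 3.81%

3.81%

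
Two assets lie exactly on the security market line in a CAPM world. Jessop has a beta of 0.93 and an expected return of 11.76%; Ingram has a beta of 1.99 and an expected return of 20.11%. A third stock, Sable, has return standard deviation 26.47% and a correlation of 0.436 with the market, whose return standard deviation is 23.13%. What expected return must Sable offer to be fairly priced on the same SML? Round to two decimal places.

8.36%

MRP = (20.11% − 11.76%) / (1.99 − 0.93) = 7.8774%
R_f = 11.76% − 0.93 × 7.8774% = 4.4340%
β_Sable = ρ·σ_i/σ_m = 0.436 × 26.47 / 23.13 = 0.4990
E(R_Sable) = R_f + β × MRP = 4.4340% + 0.4990 × 7.8774% = 8.36%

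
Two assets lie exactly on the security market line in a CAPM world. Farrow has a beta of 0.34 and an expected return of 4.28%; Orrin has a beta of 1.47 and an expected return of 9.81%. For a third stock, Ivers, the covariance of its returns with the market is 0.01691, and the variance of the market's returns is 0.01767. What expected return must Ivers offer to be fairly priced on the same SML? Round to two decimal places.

MRP = (9.81% − 4.28%) / (1.47 − 0.34) = 4.8938%
R_f = 4.28% − 0.34 × 4.8938% = 2.6161%
β_Ivers = Cov / Var(R_m) = 0.01691 / 0.01767 = 0.9570
E(R_Ivers) = R_f + β × MRP = 2.6161% + 0.9570 × 4.8938% = 7.30%

7.30%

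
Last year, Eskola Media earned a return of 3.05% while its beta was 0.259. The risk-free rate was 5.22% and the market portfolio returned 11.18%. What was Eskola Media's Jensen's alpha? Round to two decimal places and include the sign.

-3.71%

Market excess return = 11.18% − 5.22% = 5.96%
CAPM benchmark = R_f + β(R_m − R_f) = 5.22% + 0.259 × 5.96% = 6.76364%
α = actual − benchmark = 3.05% − 6.76364% = -3.71%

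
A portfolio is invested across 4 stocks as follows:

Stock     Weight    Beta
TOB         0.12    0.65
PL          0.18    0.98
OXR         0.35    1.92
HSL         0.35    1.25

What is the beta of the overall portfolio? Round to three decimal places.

β_P = Σ w_i β_i = 0.12×0.65 + 0.18×0.98 + 0.35×1.92 + 0.35×1.25 = 1.3639

1.364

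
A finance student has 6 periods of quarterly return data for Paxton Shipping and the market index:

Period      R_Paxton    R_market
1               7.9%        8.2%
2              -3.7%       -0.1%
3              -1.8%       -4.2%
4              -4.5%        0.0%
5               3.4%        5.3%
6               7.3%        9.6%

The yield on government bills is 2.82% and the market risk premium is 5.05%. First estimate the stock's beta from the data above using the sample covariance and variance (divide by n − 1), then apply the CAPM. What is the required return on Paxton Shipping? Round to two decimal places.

7.44%

Mean R_i = (7.9 − 3.7 − 1.8 − 4.5 + 3.4 + 7.3) / 6 = 1.4333%
Mean R_m = (8.2 − 0.1 − 4.2 + 0.0 + 5.3 + 9.6) / 6 = 3.1333%
Σ(R_i − R̄_i)(R_m − R̄_m) = 133.8633  ⇒  Cov = 133.8633 / 5 = 26.7727
Σ(R_m − R̄_m)² = 146.2333  ⇒  Var(R_m) = 146.2333 / 5 = 29.2467
β = Cov / Var(R_m) = 26.7727 / 29.2467 = 0.9154
E(R) = R_f + β × MRP = 2.82% + 0.9154 × 5.05% = 7.44%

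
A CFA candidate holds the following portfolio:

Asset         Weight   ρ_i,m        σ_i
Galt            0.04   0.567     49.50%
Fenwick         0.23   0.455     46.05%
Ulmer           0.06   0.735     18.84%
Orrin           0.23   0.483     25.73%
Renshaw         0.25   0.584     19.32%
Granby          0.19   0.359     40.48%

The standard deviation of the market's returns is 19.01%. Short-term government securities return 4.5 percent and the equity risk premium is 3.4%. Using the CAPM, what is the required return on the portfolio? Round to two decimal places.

β_Galt = 0.567 × 49.50% / 19.01% = 1.4764
β_Fenwick = 0.455 × 46.05% / 19.01% = 1.1022
β_Ulmer = 0.735 × 18.84% / 19.01% = 0.7284
β_Orrin = 0.483 × 25.73% / 19.01% = 0.6537
β_Renshaw = 0.584 × 19.32% / 19.01% = 0.5935
β_Granby = 0.359 × 40.48% / 19.01% = 0.7645
β_P = Σ w_i β_i = 0.04×1.4764 + 0.23×1.1022 + 0.06×0.7284 + 0.23×0.6537 + 0.25×0.5935 + 0.19×0.7645 = 0.8002
E(R_P) = R_f + β_P × MRP = 4.5% + 0.8002 × 3.4% = 7.22%

7.22%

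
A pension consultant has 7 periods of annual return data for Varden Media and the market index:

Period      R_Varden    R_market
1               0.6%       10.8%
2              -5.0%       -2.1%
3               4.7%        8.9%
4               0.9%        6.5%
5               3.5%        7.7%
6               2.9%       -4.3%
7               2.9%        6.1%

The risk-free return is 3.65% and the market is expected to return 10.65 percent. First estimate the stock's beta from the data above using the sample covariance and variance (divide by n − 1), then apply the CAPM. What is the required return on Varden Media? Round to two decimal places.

5.31%

Mean R_i = (0.6 − 5.0 + 4.7 + 0.9 + 3.5 + 2.9 + 2.9) / 7 = 1.5000%
Mean R_m = (10.8 − 2.1 + 8.9 + 6.5 + 7.7 − 4.3 + 6.1) / 7 = 4.8000%
Σ(R_i − R̄_i)(R_m − R̄_m) = 46.4300  ⇒  Cov = 46.4300 / 6 = 7.7383
Σ(R_m − R̄_m)² = 196.2200  ⇒  Var(R_m) = 196.2200 / 6 = 32.7033
β = Cov / Var(R_m) = 7.7383 / 32.7033 = 0.2366
MRP = 10.65% − 3.65% = 7.00%
E(R) = R_f + β × MRP = 3.65% + 0.2366 × 7.00% = 5.31%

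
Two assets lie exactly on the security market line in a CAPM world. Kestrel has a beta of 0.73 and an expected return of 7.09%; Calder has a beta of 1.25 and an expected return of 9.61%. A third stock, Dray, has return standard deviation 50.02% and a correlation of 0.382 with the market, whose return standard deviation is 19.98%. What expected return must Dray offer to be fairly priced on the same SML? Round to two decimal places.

MRP = (9.61% − 7.09%) / (1.25 − 0.73) = 4.8462%
R_f = 7.09% − 0.73 × 4.8462% = 3.5523%
β_Dray = ρ·σ_i/σ_m = 0.382 × 50.02 / 19.98 = 0.9563
E(R_Dray) = R_f + β × MRP = 3.5523% + 0.9563 × 4.8462% = 8.19%

8.19%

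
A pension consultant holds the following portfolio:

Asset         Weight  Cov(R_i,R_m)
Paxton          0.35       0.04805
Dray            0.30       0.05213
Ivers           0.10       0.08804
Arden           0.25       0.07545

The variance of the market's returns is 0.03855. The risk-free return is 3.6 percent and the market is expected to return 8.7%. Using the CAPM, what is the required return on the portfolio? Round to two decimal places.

β_Paxton = 0.04805 / 0.03855 = 1.2464
β_Dray = 0.05213 / 0.03855 = 1.3523
β_Ivers = 0.08804 / 0.03855 = 2.2838
β_Arden = 0.07545 / 0.03855 = 1.9572
β_P = Σ w_i β_i = 0.35×1.2464 + 0.30×1.3523 + 0.10×2.2838 + 0.25×1.9572 = 1.5596
MRP = 8.7% − 3.6% = 5.10%
E(R_P) = R_f + β_P × MRP = 3.6% + 1.5596 × 5.1% = 11.55%

11.55%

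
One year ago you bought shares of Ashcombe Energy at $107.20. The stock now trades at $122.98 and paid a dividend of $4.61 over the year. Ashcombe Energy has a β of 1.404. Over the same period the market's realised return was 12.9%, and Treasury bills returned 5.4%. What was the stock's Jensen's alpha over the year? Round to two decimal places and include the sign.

+3.09%

Realised HPR = (P1 + D1 − P0) / P0 = (122.98 + 4.61 − 107.20) / 107.20 = 20.39 / 107.20 = 19.0205%
MRP = 12.9% − 5.4% = 7.50%
CAPM required = R_f + β·MRP = 5.4% + 1.404 × 7.5% = 15.9300%
α = realised − required = 19.0205% − 15.9300% = +3.09%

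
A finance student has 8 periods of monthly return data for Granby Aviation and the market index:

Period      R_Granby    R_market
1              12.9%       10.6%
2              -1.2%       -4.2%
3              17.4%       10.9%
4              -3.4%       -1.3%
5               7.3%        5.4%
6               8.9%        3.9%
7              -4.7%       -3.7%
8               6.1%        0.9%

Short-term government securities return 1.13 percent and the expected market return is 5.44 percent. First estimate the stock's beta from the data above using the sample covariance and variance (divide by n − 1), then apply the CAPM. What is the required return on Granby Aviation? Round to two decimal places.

6.58%

Mean R_i = (12.9 − 1.2 + 17.4 − 3.4 + 7.3 + 8.9 − 4.7 + 6.1) / 8 = 5.4125%
Mean R_m = (10.6 − 4.2 + 10.9 − 1.3 + 5.4 + 3.9 − 3.7 + 0.9) / 8 = 2.8125%
Σ(R_i − R̄_i)(R_m − R̄_m) = 311.0888  ⇒  Cov = 311.0888 / 7 = 44.4413
Σ(R_m − R̄_m)² = 246.0888  ⇒  Var(R_m) = 246.0888 / 7 = 35.1555
β = Cov / Var(R_m) = 44.4413 / 35.1555 = 1.2641
MRP = 5.44% − 1.13% = 4.31%
E(R) = R_f + β × MRP = 1.13% + 1.2641 × 4.31% = 6.58%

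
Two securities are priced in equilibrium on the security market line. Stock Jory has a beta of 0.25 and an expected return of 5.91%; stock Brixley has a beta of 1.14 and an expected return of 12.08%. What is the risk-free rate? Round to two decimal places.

4.18%

Both satisfy E(R) = R_f + β·MRP, so the slope of the SML is
MRP = (12.08% − 5.91%) / (1.14 − 0.25) = 6.17% / 0.89 = 6.9326%
R_f = E(R_Jory) − β_Jory·MRP = 5.91% − 0.25 × 6.9326% = 4.1769%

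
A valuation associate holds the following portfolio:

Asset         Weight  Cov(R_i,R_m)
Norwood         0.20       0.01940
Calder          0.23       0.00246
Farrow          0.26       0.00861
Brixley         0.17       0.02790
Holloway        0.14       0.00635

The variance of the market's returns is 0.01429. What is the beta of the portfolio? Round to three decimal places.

0.862

β_Norwood = 0.01940 / 0.01429 = 1.3576
β_Calder = 0.00246 / 0.01429 = 0.1721
β_Farrow = 0.00861 / 0.01429 = 0.6025
β_Brixley = 0.02790 / 0.01429 = 1.9524
β_Holloway = 0.00635 / 0.01429 = 0.4444
β_P = Σ w_i β_i = 0.20×1.3576 + 0.23×0.1721 + 0.26×0.6025 + 0.17×1.9524 + 0.14×0.4444 = 0.8619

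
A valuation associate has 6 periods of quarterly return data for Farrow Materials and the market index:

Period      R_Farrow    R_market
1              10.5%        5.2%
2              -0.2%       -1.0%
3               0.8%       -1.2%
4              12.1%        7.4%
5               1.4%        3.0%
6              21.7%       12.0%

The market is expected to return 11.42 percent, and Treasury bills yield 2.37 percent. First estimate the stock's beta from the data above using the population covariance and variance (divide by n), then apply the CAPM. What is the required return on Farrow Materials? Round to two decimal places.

17.16%

Mean R_i = (10.5 − 0.2 + 0.8 + 12.1 + 1.4 + 21.7) / 6 = 7.7167%
Mean R_m = (5.2 − 1.0 − 1.2 + 7.4 + 3.0 + 12.0) / 6 = 4.2333%
Σ(R_i − R̄_i)(R_m − R̄_m) = 211.9767  ⇒  Cov = 211.9767 / 6 = 35.3295
Σ(R_m − R̄_m)² = 129.7133  ⇒  Var(R_m) = 129.7133 / 6 = 21.6189
β = Cov / Var(R_m) = 35.3295 / 21.6189 = 1.6342
MRP = 11.42% − 2.37% = 9.05%
E(R) = R_f + β × MRP = 2.37% + 1.6342 × 9.05% = 17.16%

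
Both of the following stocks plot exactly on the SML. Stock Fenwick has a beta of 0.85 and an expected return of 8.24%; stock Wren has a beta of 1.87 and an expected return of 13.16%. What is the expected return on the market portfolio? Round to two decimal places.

Both satisfy E(R) = R_f + β·MRP, so the slope of the SML is
MRP = (13.16% − 8.24%) / (1.87 − 0.85) = 4.92% / 1.02 = 4.8235%
R_f = E(R_Fenwick) − β_Fenwick·MRP = 8.24% − 0.85 × 4.8235% = 4.1400%
E(R_m) = R_f + MRP = 4.1400% + 4.8235% = 8.96%

8.96%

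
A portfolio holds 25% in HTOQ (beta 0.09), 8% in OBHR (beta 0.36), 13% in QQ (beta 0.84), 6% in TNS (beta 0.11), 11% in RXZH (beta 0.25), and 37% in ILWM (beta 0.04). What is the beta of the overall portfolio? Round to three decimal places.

β_P = Σ w_i β_i = 0.25×0.09 + 0.08×0.36 + 0.13×0.84 + 0.06×0.11 + 0.11×0.25 + 0.37×0.04 = 0.2094

0.209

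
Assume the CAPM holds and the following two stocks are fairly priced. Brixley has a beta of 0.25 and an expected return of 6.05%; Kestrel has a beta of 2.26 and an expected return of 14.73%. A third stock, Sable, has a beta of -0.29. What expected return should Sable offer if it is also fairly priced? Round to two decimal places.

3.72%

MRP (SML slope) = (14.73% − 6.05%) / (2.26 − 0.25) = 8.68% / 2.01 = 4.3184%
R_f (intercept) = 6.05% − 0.25 × 4.3184% = 4.9704%
E(R_Sable) = R_f + β × MRP = 4.9704% + -0.29 × 4.3184% = 3.72%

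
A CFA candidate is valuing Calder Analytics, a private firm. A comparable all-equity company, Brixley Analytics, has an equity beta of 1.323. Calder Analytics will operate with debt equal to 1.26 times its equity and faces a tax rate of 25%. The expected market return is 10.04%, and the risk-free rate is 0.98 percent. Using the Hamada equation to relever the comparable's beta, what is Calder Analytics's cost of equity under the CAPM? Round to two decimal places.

24.29%

β_L = β_U × [1 + (1 − t)(D/E)] = 1.323 × [1 + (1 − 0.25) × 1.26]
    = 1.323 × [1 + 0.75 × 1.26] = 1.323 × 1.9450 = 2.5732
MRP = 10.04% − 0.98% = 9.06%
E(R) = R_f + β_L × MRP = 0.98% + 2.5732 × 9.06% = 24.29%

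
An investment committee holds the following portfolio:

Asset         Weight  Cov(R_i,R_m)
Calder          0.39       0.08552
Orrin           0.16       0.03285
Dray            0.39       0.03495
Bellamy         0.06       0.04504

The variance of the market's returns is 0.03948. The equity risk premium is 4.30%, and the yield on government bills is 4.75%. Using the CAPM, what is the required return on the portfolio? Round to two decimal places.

β_Calder = 0.08552 / 0.03948 = 2.1662
β_Orrin = 0.03285 / 0.03948 = 0.8321
β_Dray = 0.03495 / 0.03948 = 0.8853
β_Bellamy = 0.04504 / 0.03948 = 1.1408
β_P = Σ w_i β_i = 0.39×2.1662 + 0.16×0.8321 + 0.39×0.8853 + 0.06×1.1408 = 1.3917
E(R_P) = R_f + β_P × MRP = 4.75% + 1.3917 × 4.30% = 10.73%

10.73%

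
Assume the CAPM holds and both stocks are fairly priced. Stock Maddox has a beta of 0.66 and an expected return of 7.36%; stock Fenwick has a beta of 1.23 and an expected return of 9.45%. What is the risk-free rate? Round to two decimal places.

Both satisfy E(R) = R_f + β·MRP, so the slope of the SML is
MRP = (9.45% − 7.36%) / (1.23 − 0.66) = 2.09% / 0.57 = 3.6667%
R_f = E(R_Maddox) − β_Maddox·MRP = 7.36% − 0.66 × 3.6667% = 4.9400%

4.94%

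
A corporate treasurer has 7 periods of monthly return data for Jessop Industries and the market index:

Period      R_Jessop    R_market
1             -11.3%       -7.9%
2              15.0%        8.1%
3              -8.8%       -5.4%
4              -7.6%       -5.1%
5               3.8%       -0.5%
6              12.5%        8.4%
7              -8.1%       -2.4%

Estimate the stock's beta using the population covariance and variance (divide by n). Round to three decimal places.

1.624

Mean R_i = (-11.3 + 15.0 − 8.8 − 7.6 + 3.8 + 12.5 − 8.1) / 7 = -0.6429%
Mean R_m = (-7.9 + 8.1 − 5.4 − 5.1 − 0.5 + 8.4 − 2.4) / 7 = -0.6857%
Σ(R_i − R̄_i)(R_m − R̄_m) = 416.5043  ⇒  Cov = 416.5043 / 7 = 59.5006
Σ(R_m − R̄_m)² = 256.4686  ⇒  Var(R_m) = 256.4686 / 7 = 36.6384
β = Cov / Var(R_m) = 59.5006 / 36.6384 = 1.6240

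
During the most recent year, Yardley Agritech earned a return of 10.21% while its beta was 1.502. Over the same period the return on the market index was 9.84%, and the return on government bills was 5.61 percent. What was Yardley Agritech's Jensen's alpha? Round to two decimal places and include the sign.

Market excess return = 9.84% − 5.61% = 4.23%
CAPM benchmark = R_f + β(R_m − R_f) = 5.61% + 1.502 × 4.23% = 11.96346%
α = actual − benchmark = 10.21% − 11.96346% = -1.75%

-1.75%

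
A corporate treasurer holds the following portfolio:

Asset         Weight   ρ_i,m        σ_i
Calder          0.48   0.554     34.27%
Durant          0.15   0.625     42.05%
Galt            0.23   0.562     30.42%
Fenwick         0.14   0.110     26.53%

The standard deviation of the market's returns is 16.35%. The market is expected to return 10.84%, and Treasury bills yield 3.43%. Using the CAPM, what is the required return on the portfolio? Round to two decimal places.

11.31%

β_Calder = 0.554 × 34.27% / 16.35% = 1.1612
β_Durant = 0.625 × 42.05% / 16.35% = 1.6074
β_Galt = 0.562 × 30.42% / 16.35% = 1.0456
β_Fenwick = 0.110 × 26.53% / 16.35% = 0.1785
β_P = Σ w_i β_i = 0.48×1.1612 + 0.15×1.6074 + 0.23×1.0456 + 0.14×0.1785 = 1.0640
MRP = 10.84% − 3.43% = 7.41%
E(R_P) = R_f + β_P × MRP = 3.43% + 1.0640 × 7.41% = 11.31%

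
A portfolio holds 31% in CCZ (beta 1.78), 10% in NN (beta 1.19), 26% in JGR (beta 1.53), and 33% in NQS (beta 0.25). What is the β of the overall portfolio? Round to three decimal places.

1.151

β_P = Σ w_i β_i = 0.31×1.78 + 0.10×1.19 + 0.26×1.53 + 0.33×0.25 = 1.1511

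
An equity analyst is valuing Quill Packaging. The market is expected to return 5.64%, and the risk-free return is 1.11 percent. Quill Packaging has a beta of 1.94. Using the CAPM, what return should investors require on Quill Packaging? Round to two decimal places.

9.90%

Market risk premium = E(R_m) − R_f = 5.64% − 1.11% = 4.53%
E(R) = R_f + β × MRP = 1.11% + 1.94 × 4.53% = 9.90%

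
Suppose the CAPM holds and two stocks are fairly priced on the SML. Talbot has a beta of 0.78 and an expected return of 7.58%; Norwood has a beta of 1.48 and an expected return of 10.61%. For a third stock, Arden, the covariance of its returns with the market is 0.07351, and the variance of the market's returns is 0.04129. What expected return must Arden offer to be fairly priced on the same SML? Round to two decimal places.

11.91%

MRP = (10.61% − 7.58%) / (1.48 − 0.78) = 4.3286%
R_f = 7.58% − 0.78 × 4.3286% = 4.2037%
β_Arden = Cov / Var(R_m) = 0.07351 / 0.04129 = 1.7803
E(R_Arden) = R_f + β × MRP = 4.2037% + 1.7803 × 4.3286% = 11.91%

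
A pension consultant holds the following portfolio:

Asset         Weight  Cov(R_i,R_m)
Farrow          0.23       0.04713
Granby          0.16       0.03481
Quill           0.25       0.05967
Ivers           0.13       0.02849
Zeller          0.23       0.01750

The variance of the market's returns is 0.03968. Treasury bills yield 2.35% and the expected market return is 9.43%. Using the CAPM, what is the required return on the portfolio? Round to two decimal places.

9.32%

β_Farrow = 0.04713 / 0.03968 = 1.1878
β_Granby = 0.03481 / 0.03968 = 0.8773
β_Quill = 0.05967 / 0.03968 = 1.5038
β_Ivers = 0.02849 / 0.03968 = 0.7180
β_Zeller = 0.01750 / 0.03968 = 0.4410
β_P = Σ w_i β_i = 0.23×1.1878 + 0.16×0.8773 + 0.25×1.5038 + 0.13×0.7180 + 0.23×0.4410 = 0.9843
MRP = 9.43% − 2.35% = 7.08%
E(R_P) = R_f + β_P × MRP = 2.35% + 0.9843 × 7.08% = 9.32%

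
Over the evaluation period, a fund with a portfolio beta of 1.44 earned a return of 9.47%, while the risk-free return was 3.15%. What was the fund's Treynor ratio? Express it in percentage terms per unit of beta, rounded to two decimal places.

Treynor = (R_P − R_f) / β_P = (9.47% − 3.15%) / 1.4400 = 6.32% / 1.4400 = 4.39%

4.39%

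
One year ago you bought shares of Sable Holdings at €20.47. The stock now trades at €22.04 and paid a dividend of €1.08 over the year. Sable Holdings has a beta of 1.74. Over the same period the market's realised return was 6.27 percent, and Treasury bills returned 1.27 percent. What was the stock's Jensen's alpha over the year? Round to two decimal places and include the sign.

+2.98%

Realised HPR = (P1 + D1 − P0) / P0 = (22.04 + 1.08 − 20.47) / 20.47 = 2.65 / 20.47 = 12.9458%
MRP = 6.27% − 1.27% = 5.00%
CAPM required = R_f + β·MRP = 1.27% + 1.74 × 5.00% = 9.9700%
α = realised − required = 12.9458% − 9.9700% = +2.98%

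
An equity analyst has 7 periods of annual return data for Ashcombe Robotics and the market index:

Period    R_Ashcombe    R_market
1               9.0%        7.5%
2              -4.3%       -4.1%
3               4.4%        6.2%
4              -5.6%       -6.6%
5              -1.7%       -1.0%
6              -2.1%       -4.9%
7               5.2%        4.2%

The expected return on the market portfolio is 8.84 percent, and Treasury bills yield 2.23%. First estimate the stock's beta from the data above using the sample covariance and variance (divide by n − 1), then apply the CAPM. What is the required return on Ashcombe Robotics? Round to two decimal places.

Mean R_i = (9.0 − 4.3 + 4.4 − 5.6 − 1.7 − 2.1 + 5.2) / 7 = 0.7000%
Mean R_m = (7.5 − 4.1 + 6.2 − 6.6 − 1.0 − 4.9 + 4.2) / 7 = 0.1857%
Σ(R_i − R̄_i)(R_m − R̄_m) = 182.2900  ⇒  Cov = 182.2900 / 6 = 30.3817
Σ(R_m − R̄_m)² = 197.4686  ⇒  Var(R_m) = 197.4686 / 6 = 32.9114
β = Cov / Var(R_m) = 30.3817 / 32.9114 = 0.9231
MRP = 8.84% − 2.23% = 6.61%
E(R) = R_f + β × MRP = 2.23% + 0.9231 × 6.61% = 8.33%

8.33%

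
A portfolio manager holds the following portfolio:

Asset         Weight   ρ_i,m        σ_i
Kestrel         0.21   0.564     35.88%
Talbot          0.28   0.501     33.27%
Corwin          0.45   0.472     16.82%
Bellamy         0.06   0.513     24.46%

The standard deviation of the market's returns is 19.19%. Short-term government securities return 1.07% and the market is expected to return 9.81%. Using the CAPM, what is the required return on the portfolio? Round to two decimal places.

β_Kestrel = 0.564 × 35.88% / 19.19% = 1.0545
β_Talbot = 0.501 × 33.27% / 19.19% = 0.8686
β_Corwin = 0.472 × 16.82% / 19.19% = 0.4137
β_Bellamy = 0.513 × 24.46% / 19.19% = 0.6539
β_P = Σ w_i β_i = 0.21×1.0545 + 0.28×0.8686 + 0.45×0.4137 + 0.06×0.6539 = 0.6901
MRP = 9.81% − 1.07% = 8.74%
E(R_P) = R_f + β_P × MRP = 1.07% + 0.6901 × 8.74% = 7.10%

7.10%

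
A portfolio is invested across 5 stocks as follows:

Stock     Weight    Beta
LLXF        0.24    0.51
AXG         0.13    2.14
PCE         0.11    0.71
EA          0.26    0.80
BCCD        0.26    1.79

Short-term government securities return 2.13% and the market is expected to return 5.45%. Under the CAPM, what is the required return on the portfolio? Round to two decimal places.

β_P = Σ w_i β_i = 0.24×0.51 + 0.13×2.14 + 0.11×0.71 + 0.26×0.80 + 0.26×1.79 = 1.1521
MRP = 5.45% − 2.13% = 3.32%
E(R_P) = R_f + β_P × MRP = 2.13% + 1.1521 × 3.32% = 5.95%

5.95%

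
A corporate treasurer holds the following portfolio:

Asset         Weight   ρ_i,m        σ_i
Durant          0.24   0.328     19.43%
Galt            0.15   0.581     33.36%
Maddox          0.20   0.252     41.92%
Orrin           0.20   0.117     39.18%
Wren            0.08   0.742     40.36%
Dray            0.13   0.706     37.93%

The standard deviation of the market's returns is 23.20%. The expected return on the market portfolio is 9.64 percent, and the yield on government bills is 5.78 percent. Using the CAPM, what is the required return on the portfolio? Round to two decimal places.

8.00%

β_Durant = 0.328 × 19.43% / 23.20% = 0.2747
β_Galt = 0.581 × 33.36% / 23.20% = 0.8354
β_Maddox = 0.252 × 41.92% / 23.20% = 0.4553
β_Orrin = 0.117 × 39.18% / 23.20% = 0.1976
β_Wren = 0.742 × 40.36% / 23.20% = 1.2908
β_Dray = 0.706 × 37.93% / 23.20% = 1.1542
β_P = Σ w_i β_i = 0.24×0.2747 + 0.15×0.8354 + 0.20×0.4553 + 0.20×0.1976 + 0.08×1.2908 + 0.13×1.1542 = 0.5751
MRP = 9.64% − 5.78% = 3.86%
E(R_P) = R_f + β_P × MRP = 5.78% + 0.5751 × 3.86% = 8.00%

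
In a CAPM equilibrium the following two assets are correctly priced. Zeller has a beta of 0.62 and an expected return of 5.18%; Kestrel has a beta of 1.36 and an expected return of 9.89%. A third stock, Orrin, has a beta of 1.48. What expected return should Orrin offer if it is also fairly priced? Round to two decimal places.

10.65%

MRP (SML slope) = (9.89% − 5.18%) / (1.36 − 0.62) = 4.71% / 0.74 = 6.3649%
R_f (intercept) = 5.18% − 0.62 × 6.3649% = 1.2338%
E(R_Orrin) = R_f + β × MRP = 1.2338% + 1.48 × 6.3649% = 10.65%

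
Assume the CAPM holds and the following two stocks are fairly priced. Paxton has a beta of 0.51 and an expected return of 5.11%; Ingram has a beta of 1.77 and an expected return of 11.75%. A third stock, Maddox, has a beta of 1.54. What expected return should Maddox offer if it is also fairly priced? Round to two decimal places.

10.54%

MRP (SML slope) = (11.75% − 5.11%) / (1.77 − 0.51) = 6.64% / 1.26 = 5.2698%
R_f (intercept) = 5.11% − 0.51 × 5.2698% = 2.4224%
E(R_Maddox) = R_f + β × MRP = 2.4224% + 1.54 × 5.2698% = 10.54%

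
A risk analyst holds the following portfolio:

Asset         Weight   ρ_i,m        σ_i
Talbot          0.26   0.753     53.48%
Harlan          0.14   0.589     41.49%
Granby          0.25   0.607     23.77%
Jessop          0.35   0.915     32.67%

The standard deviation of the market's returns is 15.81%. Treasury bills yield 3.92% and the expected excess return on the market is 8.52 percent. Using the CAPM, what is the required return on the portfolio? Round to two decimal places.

β_Talbot = 0.753 × 53.48% / 15.81% = 2.5471
β_Harlan = 0.589 × 41.49% / 15.81% = 1.5457
β_Granby = 0.607 × 23.77% / 15.81% = 0.9126
β_Jessop = 0.915 × 32.67% / 15.81% = 1.8908
β_P = Σ w_i β_i = 0.26×2.5471 + 0.14×1.5457 + 0.25×0.9126 + 0.35×1.8908 = 1.7686
E(R_P) = R_f + β_P × MRP = 3.92% + 1.7686 × 8.52% = 18.99%

18.99%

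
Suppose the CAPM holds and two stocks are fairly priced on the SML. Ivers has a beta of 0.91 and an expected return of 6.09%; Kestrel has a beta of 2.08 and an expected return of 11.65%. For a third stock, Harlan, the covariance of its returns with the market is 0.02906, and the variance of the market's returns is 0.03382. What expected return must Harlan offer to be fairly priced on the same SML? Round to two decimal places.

MRP = (11.65% − 6.09%) / (2.08 − 0.91) = 4.7521%
R_f = 6.09% − 0.91 × 4.7521% = 1.7656%
β_Harlan = Cov / Var(R_m) = 0.02906 / 0.03382 = 0.8593
E(R_Harlan) = R_f + β × MRP = 1.7656% + 0.8593 × 4.7521% = 5.85%

5.85%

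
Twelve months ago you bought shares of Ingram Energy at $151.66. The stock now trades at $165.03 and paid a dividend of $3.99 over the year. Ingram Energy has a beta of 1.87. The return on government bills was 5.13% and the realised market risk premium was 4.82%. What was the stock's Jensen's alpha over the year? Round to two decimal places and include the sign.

-2.70%

Realised HPR = (P1 + D1 − P0) / P0 = (165.03 + 3.99 − 151.66) / 151.66 = 17.36 / 151.66 = 11.4467%
CAPM required = R_f + β·MRP = 5.13% + 1.87 × 4.82% = 14.1434%
α = realised − required = 11.4467% − 14.1434% = -2.70%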